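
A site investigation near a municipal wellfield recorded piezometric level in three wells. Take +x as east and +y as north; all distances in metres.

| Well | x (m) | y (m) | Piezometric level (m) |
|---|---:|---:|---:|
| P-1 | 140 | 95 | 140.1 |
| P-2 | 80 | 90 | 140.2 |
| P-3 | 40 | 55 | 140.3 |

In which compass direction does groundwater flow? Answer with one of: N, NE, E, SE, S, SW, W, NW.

NE

With h = a·x + b·y + c and P-1 as origin, the differences give:
  (-60)·a + (-5)·b = +0.1
  (-100)·a + (-40)·b = +0.2
Eliminate b (×(-40) and ×(-5), subtract): 1900·a = -3.00 → a = ∂h/∂x = -0.001579
Back-substitute: b = ∂h/∂y = -0.001053.
Flow = −∇h = (+0.001579 east, +0.001053 north), which points northeast.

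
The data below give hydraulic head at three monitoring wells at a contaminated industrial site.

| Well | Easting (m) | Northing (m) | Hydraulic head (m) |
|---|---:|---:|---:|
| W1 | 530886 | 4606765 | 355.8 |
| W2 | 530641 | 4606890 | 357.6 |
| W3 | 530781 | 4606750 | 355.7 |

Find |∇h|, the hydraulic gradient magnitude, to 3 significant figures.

0.0127

Three-point gradient (reference W1): Δ to W2 = (-245, 125, +1.8), Δ to W3 = (-105, -15, -0.1).
∂h/∂x = -0.0008631, ∂h/∂y = +0.01271 (det = 16800).
|∇h| = √(-0.0008631² + 0.01271²) = 0.01274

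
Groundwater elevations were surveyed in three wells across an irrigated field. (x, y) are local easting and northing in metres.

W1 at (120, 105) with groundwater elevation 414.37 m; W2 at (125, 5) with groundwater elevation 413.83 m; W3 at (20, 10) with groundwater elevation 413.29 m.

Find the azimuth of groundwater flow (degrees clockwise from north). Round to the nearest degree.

With h = a·x + b·y + c and W1 as origin, the differences give:
  5·a + (-100)·b = -0.54
  (-100)·a + (-95)·b = -1.08
Eliminate b (×(-95) and ×(-100), subtract): -10475·a = -56.700 → a = ∂h/∂x = +0.005413
Back-substitute: b = ∂h/∂y = +0.005671.
Flow direction (−∇h) has components (-0.005413 E, -0.005671 N).
Azimuth = atan2(E, N) = atan2(-0.005413, -0.005671) = 223.7° ≈ 224°.

224°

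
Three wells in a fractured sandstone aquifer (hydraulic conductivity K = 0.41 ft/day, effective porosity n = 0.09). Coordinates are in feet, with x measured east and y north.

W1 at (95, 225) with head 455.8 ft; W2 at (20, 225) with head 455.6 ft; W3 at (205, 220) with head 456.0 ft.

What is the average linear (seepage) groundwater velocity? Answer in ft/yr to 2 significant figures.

With h = a·x + b·y + c and W1 as origin, the differences give:
  (-75)·a + 0·b = -0.2
  110·a + (-5)·b = +0.2
Eliminate b (×(-5) and ×0, subtract): 375·a = 1.00 → a = ∂h/∂x = +0.002667
Back-substitute: b = ∂h/∂y = +0.01867.
|∇h| = √(0.002667² + 0.01867²) = 0.01886
Seepage velocity v = K·i/n = 0.41 × 0.01886 / 0.09 = 0.08592 ft/day = 31.38 ft/yr.

31 ft/yr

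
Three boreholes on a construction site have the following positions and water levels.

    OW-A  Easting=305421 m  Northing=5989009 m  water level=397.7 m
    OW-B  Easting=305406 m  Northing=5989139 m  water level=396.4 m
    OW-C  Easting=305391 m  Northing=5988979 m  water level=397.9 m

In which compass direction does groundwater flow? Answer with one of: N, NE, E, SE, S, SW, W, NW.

N

Taking OW-A as reference: OW-B−OW-A = (-15, 130, -1.3); OW-C−OW-A = (-30, -30, +0.2).
Solve a·Δx + b·Δy = Δh: det = (-15)·(-30) − (-30)·130 = 4350.
∂h/∂x = [(-1.3)·(-30) − (+0.2)·130] / 4350 = +0.002989
∂h/∂y = [(-15)·(+0.2) − (-30)·(-1.3)] / 4350 = -0.009655
Flow = −∇h = (-0.002989 east, +0.009655 north), which points north.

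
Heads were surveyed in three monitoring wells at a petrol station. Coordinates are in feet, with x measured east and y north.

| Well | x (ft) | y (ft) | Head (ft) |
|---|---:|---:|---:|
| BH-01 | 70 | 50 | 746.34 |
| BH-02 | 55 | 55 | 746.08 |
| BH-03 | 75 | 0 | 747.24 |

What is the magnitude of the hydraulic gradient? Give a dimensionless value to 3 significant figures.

0.0205

With h = a·x + b·y + c and BH-01 as origin, the differences give:
  (-15)·a + 5·b = -0.26
  5·a + (-50)·b = +0.90
Eliminate b (×(-50) and ×5, subtract): 725·a = 8.500 → a = ∂h/∂x = +0.01172
Back-substitute: b = ∂h/∂y = -0.01683.
|∇h| = √(0.01172² + -0.01683²) = 0.02051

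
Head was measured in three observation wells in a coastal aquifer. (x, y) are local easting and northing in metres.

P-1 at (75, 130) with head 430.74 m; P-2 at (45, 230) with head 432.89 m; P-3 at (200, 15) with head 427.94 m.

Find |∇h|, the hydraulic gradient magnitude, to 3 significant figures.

0.0207

Taking P-1 as reference: P-2−P-1 = (-30, 100, +2.15); P-3−P-1 = (125, -115, -2.80).
Determinant of the coordinate differences = (-30)·(-115) − 125·100 = -9050.
∂h/∂x = [(+2.15)·(-115) − (-2.80)·100] / -9050 = -0.003619
∂h/∂y = [(-30)·(-2.80) − 125·(+2.15)] / -9050 = +0.02041
|∇h| = √(-0.003619² + 0.02041²) = 0.02073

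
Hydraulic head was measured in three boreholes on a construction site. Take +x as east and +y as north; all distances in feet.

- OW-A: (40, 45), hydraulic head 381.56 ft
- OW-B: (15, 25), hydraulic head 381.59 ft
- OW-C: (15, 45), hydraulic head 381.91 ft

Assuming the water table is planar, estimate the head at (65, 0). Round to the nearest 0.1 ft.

380.5 ft

Three-point gradient (reference OW-A): Δ to OW-B = (-25, -20, +0.03), Δ to OW-C = (-25, 0, +0.35).
∂h/∂x = -0.01400, ∂h/∂y = +0.01600 (det = -500).
h(65, 0) = 381.56 + (-0.01400)·(25) + (+0.01600)·(-45) = 381.56 -0.350 -0.720 = 380.490 ft.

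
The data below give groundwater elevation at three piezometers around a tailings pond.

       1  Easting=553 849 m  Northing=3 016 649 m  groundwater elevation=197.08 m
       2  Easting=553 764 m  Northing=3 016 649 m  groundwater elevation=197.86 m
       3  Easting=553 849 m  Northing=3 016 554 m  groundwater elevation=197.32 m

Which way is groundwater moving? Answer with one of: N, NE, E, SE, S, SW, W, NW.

∂h/∂x = (197.86 − 197.08) / (553764 − 553849) = -0.009176
∂h/∂y = (197.32 − 197.08) / (3016554 − 3016649) = -0.002526
Flow = −∇h = (+0.009176 east, +0.002526 north), which points east.

E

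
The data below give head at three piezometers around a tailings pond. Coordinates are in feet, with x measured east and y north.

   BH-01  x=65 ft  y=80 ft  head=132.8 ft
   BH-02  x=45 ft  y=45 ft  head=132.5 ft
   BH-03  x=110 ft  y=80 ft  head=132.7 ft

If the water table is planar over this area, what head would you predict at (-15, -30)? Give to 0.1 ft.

131.9 ft

With h = a·x + b·y + c and BH-01 as origin, the differences give:
  (-20)·a + (-35)·b = -0.3
  45·a + 0·b = -0.1
Eliminate b (×0 and ×(-35), subtract): 1575·a = -3.50 → a = ∂h/∂x = -0.002222
Back-substitute: b = ∂h/∂y = +0.009841.
h(-15, -30) = 132.8 + (-0.002222)·(-80) + (+0.009841)·(-110) = 132.8 +0.178 -1.083 = 131.895 ft.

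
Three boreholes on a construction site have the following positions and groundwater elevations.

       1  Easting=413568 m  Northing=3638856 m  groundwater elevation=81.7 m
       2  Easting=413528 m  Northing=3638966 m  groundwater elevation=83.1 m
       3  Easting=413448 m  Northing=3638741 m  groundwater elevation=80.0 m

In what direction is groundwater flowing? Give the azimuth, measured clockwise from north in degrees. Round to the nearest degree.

186°

With h = a·x + b·y + c and 1 as origin, the differences give:
  (-40)·a + 110·b = +1.4
  (-120)·a + (-115)·b = -1.7
Eliminate b (×(-115) and ×110, subtract): 17800·a = 26.00 → a = ∂h/∂x = +0.001461
Back-substitute: b = ∂h/∂y = +0.01326.
Flow direction (−∇h) has components (-0.001461 E, -0.01326 N).
Azimuth = atan2(E, N) = atan2(-0.001461, -0.01326) = 186.3° ≈ 186°.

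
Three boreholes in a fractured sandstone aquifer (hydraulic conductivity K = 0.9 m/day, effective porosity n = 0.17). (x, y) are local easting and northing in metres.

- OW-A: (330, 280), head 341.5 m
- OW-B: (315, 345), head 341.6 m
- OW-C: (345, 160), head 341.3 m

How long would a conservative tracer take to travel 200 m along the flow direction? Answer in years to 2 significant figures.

47 years

With h = a·x + b·y + c and OW-A as origin, the differences give:
  (-15)·a + 65·b = +0.1
  15·a + (-120)·b = -0.2
Eliminate b (×(-120) and ×65, subtract): 825·a = 1.00 → a = ∂h/∂x = +0.001212
Back-substitute: b = ∂h/∂y = +0.001818.
|∇h| = √(0.001212² + 0.001818²) = 0.002185
Seepage velocity v = K·i/n = 0.9 × 0.002185 / 0.17 = 0.01157 m/day.
t = 200 / 0.01157 = 1.729e+04 days = 47.3 years.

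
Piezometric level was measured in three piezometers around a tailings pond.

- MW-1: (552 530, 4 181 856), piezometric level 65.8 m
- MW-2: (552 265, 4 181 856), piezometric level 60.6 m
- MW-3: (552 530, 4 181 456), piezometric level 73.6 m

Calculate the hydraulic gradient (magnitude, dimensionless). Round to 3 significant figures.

∂h/∂x = (60.6 − 65.8) / (552265 − 552530) = +0.01962
∂h/∂y = (73.6 − 65.8) / (4181456 − 4181856) = -0.01950
|∇h| = √(0.01962² + -0.01950²) = 0.02766

0.0277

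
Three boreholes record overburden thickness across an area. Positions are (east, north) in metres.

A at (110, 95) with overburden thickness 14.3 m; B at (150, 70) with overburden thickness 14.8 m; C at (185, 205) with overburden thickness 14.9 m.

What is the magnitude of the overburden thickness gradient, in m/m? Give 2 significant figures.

0.011 m/m

With d = a·x + b·y + c and A as origin, the differences give:
  40·a + (-25)·b = +0.5
  75·a + 110·b = +0.6
Eliminate b (×110 and ×(-25), subtract): 6275·a = 70.00 → a = ∂d/∂x = +0.01116
Back-substitute: b = ∂d/∂y = -0.002151.
|∇f| = √(0.01116² + -0.002151²) = 0.01137 m/m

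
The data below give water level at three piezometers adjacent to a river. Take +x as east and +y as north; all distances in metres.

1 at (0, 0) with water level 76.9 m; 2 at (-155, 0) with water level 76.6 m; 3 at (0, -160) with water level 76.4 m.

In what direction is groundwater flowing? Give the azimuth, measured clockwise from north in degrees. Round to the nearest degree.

212°

∂h/∂x = (76.6 − 76.9) / (-155 − 0) = +0.001935
∂h/∂y = (76.4 − 76.9) / (-160 − 0) = +0.003125
Flow direction (−∇h) has components (-0.001935 E, -0.003125 N).
Azimuth = atan2(E, N) = atan2(-0.001935, -0.003125) = 211.8° ≈ 212°.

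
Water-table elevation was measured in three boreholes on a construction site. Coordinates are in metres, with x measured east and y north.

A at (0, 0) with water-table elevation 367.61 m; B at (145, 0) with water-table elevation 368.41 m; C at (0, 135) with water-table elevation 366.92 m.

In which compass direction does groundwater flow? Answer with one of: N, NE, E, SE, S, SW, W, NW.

NW

∂h/∂x = (368.41 − 367.61) / (145 − 0) = +0.005517
∂h/∂y = (366.92 − 367.61) / (135 − 0) = -0.005111
Flow = −∇h = (-0.005517 east, +0.005111 north), which points northwest.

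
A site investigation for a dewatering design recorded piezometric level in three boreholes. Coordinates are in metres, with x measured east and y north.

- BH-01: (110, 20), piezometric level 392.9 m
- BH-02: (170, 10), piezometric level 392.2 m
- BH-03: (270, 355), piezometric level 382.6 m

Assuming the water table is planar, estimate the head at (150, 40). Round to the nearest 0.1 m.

391.8 m

With h = a·x + b·y + c and BH-01 as origin, the differences give:
  60·a + (-10)·b = -0.7
  160·a + 335·b = -10.3
Eliminate b (×335 and ×(-10), subtract): 21700·a = -337.50 → a = ∂h/∂x = -0.01555
Back-substitute: b = ∂h/∂y = -0.02332.
h(150, 40) = 392.9 + (-0.01555)·(40) + (-0.02332)·(20) = 392.9 -0.622 -0.466 = 391.812 m.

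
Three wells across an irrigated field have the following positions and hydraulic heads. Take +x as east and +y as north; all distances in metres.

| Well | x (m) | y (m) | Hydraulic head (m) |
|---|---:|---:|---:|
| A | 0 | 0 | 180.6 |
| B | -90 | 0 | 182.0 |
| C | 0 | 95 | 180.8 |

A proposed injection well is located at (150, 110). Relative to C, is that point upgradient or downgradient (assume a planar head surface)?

∂h/∂x = (182.0 − 180.6) / (-90 − 0) = -0.01556
∂h/∂y = (180.8 − 180.6) / (95 − 0) = +0.002105
Head at (150, 110) = 180.6 + (-0.01556)·(150) + (+0.002105)·(110) = 178.50 m.
That is lower than the 180.8 m at C, so the point is downgradient.

downgradient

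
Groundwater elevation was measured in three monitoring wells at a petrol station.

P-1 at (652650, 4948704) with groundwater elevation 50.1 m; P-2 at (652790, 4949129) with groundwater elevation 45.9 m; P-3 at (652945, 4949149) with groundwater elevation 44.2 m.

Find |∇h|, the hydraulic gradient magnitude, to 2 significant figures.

With h = a·x + b·y + c and P-1 as origin, the differences give:
  140·a + 425·b = -4.2
  295·a + 445·b = -5.9
Eliminate b (×445 and ×425, subtract): -63075·a = 638.50 → a = ∂h/∂x = -0.01012
Back-substitute: b = ∂h/∂y = -0.006548.
|∇h| = √(-0.01012² + -0.006548²) = 0.01205

0.012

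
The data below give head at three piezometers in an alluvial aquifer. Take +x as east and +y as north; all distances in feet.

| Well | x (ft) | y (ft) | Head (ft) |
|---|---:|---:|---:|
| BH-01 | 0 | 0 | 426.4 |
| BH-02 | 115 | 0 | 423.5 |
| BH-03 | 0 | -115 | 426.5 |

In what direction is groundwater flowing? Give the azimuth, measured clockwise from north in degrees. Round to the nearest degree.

088°

∂h/∂x = (423.5 − 426.4) / (115 − 0) = -0.02522
∂h/∂y = (426.5 − 426.4) / (-115 − 0) = -0.0008696
Flow direction (−∇h) has components (+0.02522 E, +0.0008696 N).
Azimuth = atan2(E, N) = atan2(+0.02522, +0.0008696) = 88.0° ≈ 088°.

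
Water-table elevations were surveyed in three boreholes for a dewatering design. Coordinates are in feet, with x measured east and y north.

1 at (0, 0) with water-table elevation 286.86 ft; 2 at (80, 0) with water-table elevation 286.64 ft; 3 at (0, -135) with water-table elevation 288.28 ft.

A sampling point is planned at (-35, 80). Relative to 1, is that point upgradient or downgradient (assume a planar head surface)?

∂h/∂x = (286.64 − 286.86) / (80 − 0) = -0.002750
∂h/∂y = (288.28 − 286.86) / (-135 − 0) = -0.01052
Head at (-35, 80) = 286.86 + (-0.002750)·(-35) + (-0.01052)·(80) = 286.11 ft.
That is lower than the 286.86 ft at 1, so the point is downgradient.

downgradient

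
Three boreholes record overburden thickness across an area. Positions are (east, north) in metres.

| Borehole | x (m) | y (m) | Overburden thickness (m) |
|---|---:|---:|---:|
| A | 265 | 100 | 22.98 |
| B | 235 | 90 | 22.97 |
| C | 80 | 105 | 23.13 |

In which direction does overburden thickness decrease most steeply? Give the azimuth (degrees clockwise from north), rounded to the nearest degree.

With d = a·x + b·y + c and A as origin, the differences give:
  (-30)·a + (-10)·b = -0.01
  (-185)·a + 5·b = +0.15
Eliminate b (×5 and ×(-10), subtract): -2000·a = 1.450 → a = ∂d/∂x = -0.0007250
Back-substitute: b = ∂d/∂y = +0.003175.
Steepest decrease is along −∇f: components (+0.0007250 E, -0.003175 N).
Azimuth = atan2(+0.0007250, -0.003175) = 167.1° ≈ 167°.

167°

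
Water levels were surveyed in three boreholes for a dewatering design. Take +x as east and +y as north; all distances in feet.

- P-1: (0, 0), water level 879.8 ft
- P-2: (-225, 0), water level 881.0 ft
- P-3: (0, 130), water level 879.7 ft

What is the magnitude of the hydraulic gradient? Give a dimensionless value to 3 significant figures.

∂h/∂x = (881.0 − 879.8) / (-225 − 0) = -0.005333
∂h/∂y = (879.7 − 879.8) / (130 − 0) = -0.0007692
|∇h| = √(-0.005333² + -0.0007692²) = 0.005388

0.00539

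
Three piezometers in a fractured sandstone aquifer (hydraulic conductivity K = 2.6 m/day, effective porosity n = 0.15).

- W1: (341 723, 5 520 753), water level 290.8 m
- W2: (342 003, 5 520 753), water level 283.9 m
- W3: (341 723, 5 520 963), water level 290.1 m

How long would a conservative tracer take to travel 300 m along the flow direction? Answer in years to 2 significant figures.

1.9 years

∂h/∂x = (283.9 − 290.8) / (342003 − 341723) = -0.02464
∂h/∂y = (290.1 − 290.8) / (5520963 − 5520753) = -0.003333
|∇h| = √(-0.02464² + -0.003333²) = 0.02486
Seepage velocity v = K·i/n = 2.6 × 0.02486 / 0.15 = 0.4309 m/day.
t = 300 / 0.4309 = 696.2 days = 1.91 years.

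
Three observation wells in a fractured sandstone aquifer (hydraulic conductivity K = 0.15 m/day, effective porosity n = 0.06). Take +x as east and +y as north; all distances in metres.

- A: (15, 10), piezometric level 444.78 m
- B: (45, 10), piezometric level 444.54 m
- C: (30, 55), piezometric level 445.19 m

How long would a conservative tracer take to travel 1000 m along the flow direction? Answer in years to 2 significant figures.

Taking A as reference: B−A = (30, 0, -0.24); C−A = (15, 45, +0.41).
Determinant of the coordinate differences = 30·45 − 15·0 = 1350.
∂h/∂x = [(-0.24)·45 − (+0.41)·0] / 1350 = -0.008000
∂h/∂y = [30·(+0.41) − 15·(-0.24)] / 1350 = +0.01178
|∇h| = √(-0.008000² + 0.01178²) = 0.01424
Seepage velocity v = K·i/n = 0.15 × 0.01424 / 0.06 = 0.0356 m/day.
t = 1000 / 0.0356 = 2.809e+04 days = 76.9 years.

77 years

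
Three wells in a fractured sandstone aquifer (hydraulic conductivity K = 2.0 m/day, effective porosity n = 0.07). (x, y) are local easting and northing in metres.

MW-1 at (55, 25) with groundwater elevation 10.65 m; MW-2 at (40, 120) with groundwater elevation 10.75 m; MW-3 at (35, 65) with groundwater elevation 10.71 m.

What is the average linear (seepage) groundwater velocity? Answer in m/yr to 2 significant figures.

16 m/yr

Differences from MW-1: to MW-2 (Δx, Δy, Δh) = (-15, 95, +0.10); to MW-3 = (-20, 40, +0.06).
Determinant of the coordinate differences = (-15)·40 − (-20)·95 = 1300.
∂h/∂x = [(+0.10)·40 − (+0.06)·95] / 1300 = -0.001308
∂h/∂y = [(-15)·(+0.06) − (-20)·(+0.10)] / 1300 = +0.0008462
|∇h| = √(-0.001308² + 0.0008462²) = 0.001558
Seepage velocity v = K·i/n = 2.0 × 0.001558 / 0.07 = 0.04451 m/day = 16.26 m/yr.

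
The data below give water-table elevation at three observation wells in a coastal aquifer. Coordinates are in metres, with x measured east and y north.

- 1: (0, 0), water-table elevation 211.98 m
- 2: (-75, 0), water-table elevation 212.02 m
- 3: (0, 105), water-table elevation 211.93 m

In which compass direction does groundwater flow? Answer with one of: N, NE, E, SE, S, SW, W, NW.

∂h/∂x = (212.02 − 211.98) / (-75 − 0) = -0.0005333
∂h/∂y = (211.93 − 211.98) / (105 − 0) = -0.0004762
Flow = −∇h = (+0.0005333 east, +0.0004762 north), which points northeast.

NE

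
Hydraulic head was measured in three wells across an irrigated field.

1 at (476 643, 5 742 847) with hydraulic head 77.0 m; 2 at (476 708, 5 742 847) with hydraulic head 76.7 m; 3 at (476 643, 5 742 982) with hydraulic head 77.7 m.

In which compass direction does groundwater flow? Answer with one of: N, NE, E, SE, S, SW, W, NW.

SE

∂h/∂x = (76.7 − 77.0) / (476708 − 476643) = -0.004615
∂h/∂y = (77.7 − 77.0) / (5742982 − 5742847) = +0.005185
Flow = −∇h = (+0.004615 east, -0.005185 north), which points southeast.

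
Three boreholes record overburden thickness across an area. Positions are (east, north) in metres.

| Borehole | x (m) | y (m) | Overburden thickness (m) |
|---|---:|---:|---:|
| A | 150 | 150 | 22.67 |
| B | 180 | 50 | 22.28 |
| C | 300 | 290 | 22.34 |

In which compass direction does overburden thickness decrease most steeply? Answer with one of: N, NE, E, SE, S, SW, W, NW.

With d = a·x + b·y + c and A as origin, the differences give:
  30·a + (-100)·b = -0.39
  150·a + 140·b = -0.33
Eliminate b (×140 and ×(-100), subtract): 19200·a = -87.600 → a = ∂d/∂x = -0.004563
Back-substitute: b = ∂d/∂y = +0.002531.
Steepest decrease is along −∇f = (+0.004563 E, -0.002531 N) → southeast.

SE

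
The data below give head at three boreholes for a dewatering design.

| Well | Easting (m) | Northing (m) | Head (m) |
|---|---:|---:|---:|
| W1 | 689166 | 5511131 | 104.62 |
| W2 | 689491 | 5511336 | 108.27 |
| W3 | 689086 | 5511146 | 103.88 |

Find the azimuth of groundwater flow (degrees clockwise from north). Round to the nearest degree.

256°

Taking W1 as reference: W2−W1 = (325, 205, +3.65); W3−W1 = (-80, 15, -0.74).
Solve a·Δx + b·Δy = Δh: det = 325·15 − (-80)·205 = 21275.
∂h/∂x = [(+3.65)·15 − (-0.74)·205] / 21275 = +0.009704
∂h/∂y = [325·(-0.74) − (-80)·(+3.65)] / 21275 = +0.002421
Flow direction (−∇h) has components (-0.009704 E, -0.002421 N).
Azimuth = atan2(E, N) = atan2(-0.009704, -0.002421) = 256.0° ≈ 256°.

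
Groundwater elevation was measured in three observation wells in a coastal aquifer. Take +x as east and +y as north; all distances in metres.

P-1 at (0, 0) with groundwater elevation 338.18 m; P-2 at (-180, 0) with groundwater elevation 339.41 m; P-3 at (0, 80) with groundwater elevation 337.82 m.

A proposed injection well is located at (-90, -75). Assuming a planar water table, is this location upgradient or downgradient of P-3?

∂h/∂x = (339.41 − 338.18) / (-180 − 0) = -0.006833
∂h/∂y = (337.82 − 338.18) / (80 − 0) = -0.004500
Head at (-90, -75) = 338.18 + (-0.006833)·(-90) + (-0.004500)·(-75) = 339.13 m.
That is higher than the 337.82 m at P-3, so the point is upgradient.

upgradient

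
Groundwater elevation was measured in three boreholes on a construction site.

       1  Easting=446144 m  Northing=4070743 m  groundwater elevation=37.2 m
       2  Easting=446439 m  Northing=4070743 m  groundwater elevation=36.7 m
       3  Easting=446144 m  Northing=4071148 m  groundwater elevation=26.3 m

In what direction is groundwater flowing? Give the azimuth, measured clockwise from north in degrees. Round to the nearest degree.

∂h/∂x = (36.7 − 37.2) / (446439 − 446144) = -0.001695
∂h/∂y = (26.3 − 37.2) / (4071148 − 4070743) = -0.02691
Flow direction (−∇h) has components (+0.001695 E, +0.02691 N).
Azimuth = atan2(E, N) = atan2(+0.001695, +0.02691) = 3.6° ≈ 004°.

004°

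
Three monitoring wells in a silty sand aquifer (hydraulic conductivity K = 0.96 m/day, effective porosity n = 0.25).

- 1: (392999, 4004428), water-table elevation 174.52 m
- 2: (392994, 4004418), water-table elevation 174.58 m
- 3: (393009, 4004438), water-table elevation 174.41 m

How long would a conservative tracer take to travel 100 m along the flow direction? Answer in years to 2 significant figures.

Taking 1 as reference: 2−1 = (-5, -10, +0.06); 3−1 = (10, 10, -0.11).
Solve a·Δx + b·Δy = Δh: det = (-5)·10 − 10·(-10) = 50.
∂h/∂x = [(+0.06)·10 − (-0.11)·(-10)] / 50 = -0.01000
∂h/∂y = [(-5)·(-0.11) − 10·(+0.06)] / 50 = -0.0010000
|∇h| = √(-0.01000² + -0.0010000²) = 0.01005
Seepage velocity v = K·i/n = 0.96 × 0.01005 / 0.25 = 0.03859 m/day.
t = 100 / 0.03859 = 2591 days = 7.09 years.

7.1 years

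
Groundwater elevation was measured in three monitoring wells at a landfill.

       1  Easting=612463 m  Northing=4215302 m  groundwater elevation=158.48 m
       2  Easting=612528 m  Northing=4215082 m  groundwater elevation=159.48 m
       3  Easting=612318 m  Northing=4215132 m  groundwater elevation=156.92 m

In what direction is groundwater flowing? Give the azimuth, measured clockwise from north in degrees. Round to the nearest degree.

275°

Taking 1 as reference: 2−1 = (65, -220, +1.00); 3−1 = (-145, -170, -1.56).
Solve a·Δx + b·Δy = Δh: det = 65·(-170) − (-145)·(-220) = -42950.
∂h/∂x = [(+1.00)·(-170) − (-1.56)·(-220)] / -42950 = +0.01195
∂h/∂y = [65·(-1.56) − (-145)·(+1.00)] / -42950 = -0.001015
Flow direction (−∇h) has components (-0.01195 E, +0.001015 N).
Azimuth = atan2(E, N) = atan2(-0.01195, +0.001015) = 274.9° ≈ 275°.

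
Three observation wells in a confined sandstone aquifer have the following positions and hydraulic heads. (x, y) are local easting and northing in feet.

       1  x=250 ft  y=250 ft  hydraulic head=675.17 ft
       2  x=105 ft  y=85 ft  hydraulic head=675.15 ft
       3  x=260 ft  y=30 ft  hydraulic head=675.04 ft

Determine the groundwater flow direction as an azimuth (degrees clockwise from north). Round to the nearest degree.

With h = a·x + b·y + c and 1 as origin, the differences give:
  (-145)·a + (-165)·b = -0.02
  10·a + (-220)·b = -0.13
Eliminate b (×(-220) and ×(-165), subtract): 33550·a = -17.050 → a = ∂h/∂x = -0.0005082
Back-substitute: b = ∂h/∂y = +0.0005678.
Flow direction (−∇h) has components (+0.0005082 E, -0.0005678 N).
Azimuth = atan2(E, N) = atan2(+0.0005082, -0.0005678) = 138.2° ≈ 138°.

138°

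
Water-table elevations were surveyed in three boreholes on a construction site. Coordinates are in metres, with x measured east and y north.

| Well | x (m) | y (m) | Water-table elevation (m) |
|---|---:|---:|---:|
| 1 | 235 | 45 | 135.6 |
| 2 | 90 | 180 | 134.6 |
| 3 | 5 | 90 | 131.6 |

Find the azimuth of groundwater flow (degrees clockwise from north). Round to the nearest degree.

235°

Taking 1 as reference: 2−1 = (-145, 135, -1.0); 3−1 = (-230, 45, -4.0).
Solve a·Δx + b·Δy = Δh: det = (-145)·45 − (-230)·135 = 24525.
∂h/∂x = [(-1.0)·45 − (-4.0)·135] / 24525 = +0.02018
∂h/∂y = [(-145)·(-4.0) − (-230)·(-1.0)] / 24525 = +0.01427
Flow direction (−∇h) has components (-0.02018 E, -0.01427 N).
Azimuth = atan2(E, N) = atan2(-0.02018, -0.01427) = 234.7° ≈ 235°.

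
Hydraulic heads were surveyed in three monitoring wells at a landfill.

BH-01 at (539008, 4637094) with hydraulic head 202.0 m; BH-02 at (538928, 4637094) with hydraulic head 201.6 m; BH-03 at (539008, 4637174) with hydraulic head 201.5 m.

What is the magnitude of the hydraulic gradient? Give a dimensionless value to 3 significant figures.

∂h/∂x = (201.6 − 202.0) / (538928 − 539008) = +0.005000
∂h/∂y = (201.5 − 202.0) / (4637174 − 4637094) = -0.006250
|∇h| = √(0.005000² + -0.006250²) = 0.008004

0.00800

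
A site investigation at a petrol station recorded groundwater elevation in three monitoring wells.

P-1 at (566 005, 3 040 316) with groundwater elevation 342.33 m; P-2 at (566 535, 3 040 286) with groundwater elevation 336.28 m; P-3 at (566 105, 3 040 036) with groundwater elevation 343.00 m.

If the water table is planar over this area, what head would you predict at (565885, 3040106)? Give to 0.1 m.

Taking P-1 as reference: P-2−P-1 = (530, -30, -6.05); P-3−P-1 = (100, -280, +0.67).
Determinant of the coordinate differences = 530·(-280) − 100·(-30) = -145400.
∂h/∂x = [(-6.05)·(-280) − (+0.67)·(-30)] / -145400 = -0.01179
∂h/∂y = [530·(+0.67) − 100·(-6.05)] / -145400 = -0.006603
h(565885, 3040106) = 342.33 + (-0.01179)·(-120) + (-0.006603)·(-210) = 342.33 +1.415 +1.387 = 345.131 m.

345.1 m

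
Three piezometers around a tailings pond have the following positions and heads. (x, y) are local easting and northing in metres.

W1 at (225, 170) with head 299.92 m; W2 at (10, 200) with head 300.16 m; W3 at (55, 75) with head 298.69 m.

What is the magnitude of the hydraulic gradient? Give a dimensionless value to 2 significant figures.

0.012

Three-point gradient (reference W1): Δ to W2 = (-215, 30, +0.24), Δ to W3 = (-170, -95, -1.23).
∂h/∂x = +0.0005524, ∂h/∂y = +0.01196 (det = 25525).
|∇h| = √(0.0005524² + 0.01196²) = 0.01197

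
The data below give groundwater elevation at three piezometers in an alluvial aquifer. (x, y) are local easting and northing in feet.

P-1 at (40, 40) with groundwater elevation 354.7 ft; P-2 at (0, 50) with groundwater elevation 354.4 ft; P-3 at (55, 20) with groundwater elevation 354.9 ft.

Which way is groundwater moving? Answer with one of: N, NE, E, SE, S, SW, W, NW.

NW

With h = a·x + b·y + c and P-1 as origin, the differences give:
  (-40)·a + 10·b = -0.3
  15·a + (-20)·b = +0.2
Eliminate b (×(-20) and ×10, subtract): 650·a = 4.00 → a = ∂h/∂x = +0.006154
Back-substitute: b = ∂h/∂y = -0.005385.
Flow = −∇h = (-0.006154 east, +0.005385 north), which points northwest.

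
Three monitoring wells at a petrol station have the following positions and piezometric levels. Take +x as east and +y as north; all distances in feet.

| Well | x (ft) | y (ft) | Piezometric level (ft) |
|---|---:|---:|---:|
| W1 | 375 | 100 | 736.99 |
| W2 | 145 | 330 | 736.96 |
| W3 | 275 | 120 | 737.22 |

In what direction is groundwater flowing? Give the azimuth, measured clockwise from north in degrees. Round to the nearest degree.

044°

With h = a·x + b·y + c and W1 as origin, the differences give:
  (-230)·a + 230·b = -0.03
  (-100)·a + 20·b = +0.23
Eliminate b (×20 and ×230, subtract): 18400·a = -53.500 → a = ∂h/∂x = -0.002908
Back-substitute: b = ∂h/∂y = -0.003038.
Flow direction (−∇h) has components (+0.002908 E, +0.003038 N).
Azimuth = atan2(E, N) = atan2(+0.002908, +0.003038) = 43.7° ≈ 044°.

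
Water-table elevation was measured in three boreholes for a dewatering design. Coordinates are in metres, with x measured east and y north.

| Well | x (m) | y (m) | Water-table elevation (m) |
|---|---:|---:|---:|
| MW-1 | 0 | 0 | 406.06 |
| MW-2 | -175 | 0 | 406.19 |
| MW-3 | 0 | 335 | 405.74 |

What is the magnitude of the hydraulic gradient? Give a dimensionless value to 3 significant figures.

∂h/∂x = (406.19 − 406.06) / (-175 − 0) = -0.0007429
∂h/∂y = (405.74 − 406.06) / (335 − 0) = -0.0009552
|∇h| = √(-0.0007429² + -0.0009552²) = 0.00121

0.00121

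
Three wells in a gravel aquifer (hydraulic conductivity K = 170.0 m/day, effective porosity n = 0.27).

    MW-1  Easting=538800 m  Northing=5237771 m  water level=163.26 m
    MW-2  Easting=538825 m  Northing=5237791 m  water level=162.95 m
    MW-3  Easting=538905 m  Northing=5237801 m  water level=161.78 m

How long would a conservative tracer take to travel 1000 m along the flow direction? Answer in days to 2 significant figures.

100 days

Three-point gradient (reference MW-1): Δ to MW-2 = (25, 20, -0.31), Δ to MW-3 = (105, 30, -1.48).
∂h/∂x = -0.01504, ∂h/∂y = +0.003296 (det = -1350).
|∇h| = √(-0.01504² + 0.003296²) = 0.0154
Seepage velocity v = K·i/n = 170.0 × 0.0154 / 0.27 = 9.696 m/day.
t = 1000 / 9.696 = 103.1 days.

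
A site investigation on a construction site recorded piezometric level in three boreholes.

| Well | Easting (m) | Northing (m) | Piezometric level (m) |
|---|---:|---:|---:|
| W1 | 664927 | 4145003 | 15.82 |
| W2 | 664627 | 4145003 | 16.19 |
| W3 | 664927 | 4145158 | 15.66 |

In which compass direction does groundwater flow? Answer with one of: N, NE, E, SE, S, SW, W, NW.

NE

∂h/∂x = (16.19 − 15.82) / (664627 − 664927) = -0.001233
∂h/∂y = (15.66 − 15.82) / (4145158 − 4145003) = -0.001032
Flow = −∇h = (+0.001233 east, +0.001032 north), which points northeast.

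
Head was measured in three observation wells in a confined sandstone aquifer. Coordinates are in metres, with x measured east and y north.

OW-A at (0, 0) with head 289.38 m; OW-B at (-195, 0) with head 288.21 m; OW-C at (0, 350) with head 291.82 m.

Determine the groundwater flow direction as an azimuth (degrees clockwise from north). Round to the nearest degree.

∂h/∂x = (288.21 − 289.38) / (-195 − 0) = +0.006000
∂h/∂y = (291.82 − 289.38) / (350 − 0) = +0.006971
Flow direction (−∇h) has components (-0.006000 E, -0.006971 N).
Azimuth = atan2(E, N) = atan2(-0.006000, -0.006971) = 220.7° ≈ 221°.

221°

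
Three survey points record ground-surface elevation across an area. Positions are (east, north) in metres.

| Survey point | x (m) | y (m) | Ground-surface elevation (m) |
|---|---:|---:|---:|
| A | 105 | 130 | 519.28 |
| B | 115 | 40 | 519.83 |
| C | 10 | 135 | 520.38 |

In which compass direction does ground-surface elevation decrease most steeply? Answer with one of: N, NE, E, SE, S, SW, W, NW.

With z = a·x + b·y + c and A as origin, the differences give:
  10·a + (-90)·b = +0.55
  (-95)·a + 5·b = +1.10
Eliminate b (×5 and ×(-90), subtract): -8500·a = 101.750 → a = ∂z/∂x = -0.01197
Back-substitute: b = ∂z/∂y = -0.007441.
Steepest decrease is along −∇f = (+0.01197 E, +0.007441 N) → northeast.

NE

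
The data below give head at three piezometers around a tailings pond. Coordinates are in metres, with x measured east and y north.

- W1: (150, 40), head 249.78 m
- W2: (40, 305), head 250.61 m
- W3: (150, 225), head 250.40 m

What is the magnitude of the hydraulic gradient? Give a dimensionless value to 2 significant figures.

0.0034

Differences from W1: to W2 (Δx, Δy, Δh) = (-110, 265, +0.83); to W3 = (0, 185, +0.62).
Determinant of the coordinate differences = (-110)·185 − 0·265 = -20350.
∂h/∂x = [(+0.83)·185 − (+0.62)·265] / -20350 = +0.0005283
∂h/∂y = [(-110)·(+0.62) − 0·(+0.83)] / -20350 = +0.003351
|∇h| = √(0.0005283² + 0.003351²) = 0.003392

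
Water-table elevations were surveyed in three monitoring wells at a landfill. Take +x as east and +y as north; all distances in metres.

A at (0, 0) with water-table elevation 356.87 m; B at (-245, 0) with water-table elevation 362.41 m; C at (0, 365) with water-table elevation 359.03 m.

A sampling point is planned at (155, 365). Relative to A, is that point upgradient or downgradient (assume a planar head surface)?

∂h/∂x = (362.41 − 356.87) / (-245 − 0) = -0.02261
∂h/∂y = (359.03 − 356.87) / (365 − 0) = +0.005918
Head at (155, 365) = 356.87 + (-0.02261)·(155) + (+0.005918)·(365) = 355.53 m.
That is lower than the 356.87 m at A, so the point is downgradient.

downgradient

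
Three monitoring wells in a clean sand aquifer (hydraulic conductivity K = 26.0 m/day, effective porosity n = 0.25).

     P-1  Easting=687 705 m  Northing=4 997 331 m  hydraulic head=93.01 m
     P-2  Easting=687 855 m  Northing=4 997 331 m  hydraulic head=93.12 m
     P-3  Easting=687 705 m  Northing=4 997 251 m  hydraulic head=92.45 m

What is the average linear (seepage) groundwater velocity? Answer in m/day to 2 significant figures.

∂h/∂x = (93.12 − 93.01) / (687855 − 687705) = +0.0007333
∂h/∂y = (92.45 − 93.01) / (4997251 − 4997331) = +0.007000
|∇h| = √(0.0007333² + 0.007000²) = 0.007038
Seepage velocity v = K·i/n = 26.0 × 0.007038 / 0.25 = 0.732 m/day.

0.73 m/day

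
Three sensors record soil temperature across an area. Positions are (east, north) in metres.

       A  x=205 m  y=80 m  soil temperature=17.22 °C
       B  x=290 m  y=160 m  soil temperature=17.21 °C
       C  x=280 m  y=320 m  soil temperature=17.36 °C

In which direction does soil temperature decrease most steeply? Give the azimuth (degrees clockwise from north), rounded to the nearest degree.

133°

With T = a·x + b·y + c and A as origin, the differences give:
  85·a + 80·b = -0.01
  75·a + 240·b = +0.14
Eliminate b (×240 and ×80, subtract): 14400·a = -13.600 → a = ∂T/∂x = -0.0009444
Back-substitute: b = ∂T/∂y = +0.0008785.
Steepest decrease is along −∇f: components (+0.0009444 E, -0.0008785 N).
Azimuth = atan2(+0.0009444, -0.0008785) = 132.9° ≈ 133°.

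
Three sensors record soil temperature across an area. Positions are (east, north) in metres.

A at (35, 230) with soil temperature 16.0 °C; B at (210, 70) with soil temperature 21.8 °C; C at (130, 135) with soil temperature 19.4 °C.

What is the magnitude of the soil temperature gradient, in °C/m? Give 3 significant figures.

0.0313 °C/m

With T = a·x + b·y + c and A as origin, the differences give:
  175·a + (-160)·b = +5.8
  95·a + (-95)·b = +3.4
Eliminate b (×(-95) and ×(-160), subtract): -1425·a = -7.00 → a = ∂T/∂x = +0.004912
Back-substitute: b = ∂T/∂y = -0.03088.
|∇f| = √(0.004912² + -0.03088²) = 0.03127 °C/m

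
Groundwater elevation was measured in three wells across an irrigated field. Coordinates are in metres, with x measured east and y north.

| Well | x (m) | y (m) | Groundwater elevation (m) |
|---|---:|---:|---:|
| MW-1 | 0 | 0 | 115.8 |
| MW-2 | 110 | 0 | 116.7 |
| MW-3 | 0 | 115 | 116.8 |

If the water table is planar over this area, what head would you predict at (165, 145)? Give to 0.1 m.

118.4 m

∂h/∂x = (116.7 − 115.8) / (110 − 0) = +0.008182
∂h/∂y = (116.8 − 115.8) / (115 − 0) = +0.008696
h(165, 145) = 115.8 + (+0.008182)·(165) + (+0.008696)·(145) = 115.8 +1.350 +1.261 = 118.411 m.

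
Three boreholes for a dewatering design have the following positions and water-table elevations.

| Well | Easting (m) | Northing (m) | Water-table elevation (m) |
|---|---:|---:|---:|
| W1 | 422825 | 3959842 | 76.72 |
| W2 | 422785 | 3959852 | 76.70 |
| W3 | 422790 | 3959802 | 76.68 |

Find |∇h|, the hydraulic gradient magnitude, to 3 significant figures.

Taking W1 as reference: W2−W1 = (-40, 10, -0.02); W3−W1 = (-35, -40, -0.04).
Determinant of the coordinate differences = (-40)·(-40) − (-35)·10 = 1950.
∂h/∂x = [(-0.02)·(-40) − (-0.04)·10] / 1950 = +0.0006154
∂h/∂y = [(-40)·(-0.04) − (-35)·(-0.02)] / 1950 = +0.0004615
|∇h| = √(0.0006154² + 0.0004615²) = 0.0007692

0.000769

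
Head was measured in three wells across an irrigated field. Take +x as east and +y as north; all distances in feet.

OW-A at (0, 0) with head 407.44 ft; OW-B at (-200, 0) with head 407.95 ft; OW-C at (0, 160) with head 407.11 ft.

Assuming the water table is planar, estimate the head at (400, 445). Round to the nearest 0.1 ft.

405.5 ft

∂h/∂x = (407.95 − 407.44) / (-200 − 0) = -0.002550
∂h/∂y = (407.11 − 407.44) / (160 − 0) = -0.002062
h(400, 445) = 407.44 + (-0.002550)·(400) + (-0.002062)·(445) = 407.44 -1.020 -0.918 = 405.502 ft.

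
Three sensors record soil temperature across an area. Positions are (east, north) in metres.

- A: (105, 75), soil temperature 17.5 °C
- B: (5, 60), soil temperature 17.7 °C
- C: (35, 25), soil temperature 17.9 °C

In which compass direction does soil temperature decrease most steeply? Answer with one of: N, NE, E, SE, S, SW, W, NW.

With T = a·x + b·y + c and A as origin, the differences give:
  (-100)·a + (-15)·b = +0.2
  (-70)·a + (-50)·b = +0.4
Eliminate b (×(-50) and ×(-15), subtract): 3950·a = -4.00 → a = ∂T/∂x = -0.001013
Back-substitute: b = ∂T/∂y = -0.006582.
Steepest decrease is along −∇f = (+0.001013 E, +0.006582 N) → north.

N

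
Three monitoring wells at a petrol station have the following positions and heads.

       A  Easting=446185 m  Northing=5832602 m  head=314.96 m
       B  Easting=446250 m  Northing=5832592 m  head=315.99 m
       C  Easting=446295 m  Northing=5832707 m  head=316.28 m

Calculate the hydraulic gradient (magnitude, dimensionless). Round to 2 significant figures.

Taking A as reference: B−A = (65, -10, +1.03); C−A = (110, 105, +1.32).
Solve a·Δx + b·Δy = Δh: det = 65·105 − 110·(-10) = 7925.
∂h/∂x = [(+1.03)·105 − (+1.32)·(-10)] / 7925 = +0.01531
∂h/∂y = [65·(+1.32) − 110·(+1.03)] / 7925 = -0.003470
|∇h| = √(0.01531² + -0.003470²) = 0.0157

0.016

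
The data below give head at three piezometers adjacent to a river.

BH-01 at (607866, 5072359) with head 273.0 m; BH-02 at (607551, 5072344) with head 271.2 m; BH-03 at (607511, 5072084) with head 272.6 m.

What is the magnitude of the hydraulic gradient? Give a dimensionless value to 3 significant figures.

0.00872

Taking BH-01 as reference: BH-02−BH-01 = (-315, -15, -1.8); BH-03−BH-01 = (-355, -275, -0.4).
Solve a·Δx + b·Δy = Δh: det = (-315)·(-275) − (-355)·(-15) = 81300.
∂h/∂x = [(-1.8)·(-275) − (-0.4)·(-15)] / 81300 = +0.006015
∂h/∂y = [(-315)·(-0.4) − (-355)·(-1.8)] / 81300 = -0.006310
|∇h| = √(0.006015² + -0.006310²) = 0.008718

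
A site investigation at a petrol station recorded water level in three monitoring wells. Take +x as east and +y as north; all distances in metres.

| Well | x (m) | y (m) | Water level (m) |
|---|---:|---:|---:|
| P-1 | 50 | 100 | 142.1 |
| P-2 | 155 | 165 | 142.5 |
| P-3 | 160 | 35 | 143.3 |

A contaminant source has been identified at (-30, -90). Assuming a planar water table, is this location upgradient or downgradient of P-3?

With h = a·x + b·y + c and P-1 as origin, the differences give:
  105·a + 65·b = +0.4
  110·a + (-65)·b = +1.2
Eliminate b (×(-65) and ×65, subtract): -13975·a = -104.00 → a = ∂h/∂x = +0.007442
Back-substitute: b = ∂h/∂y = -0.005868.
Head at (-30, -90) = 142.1 + (+0.007442)·(-80) + (-0.005868)·(-190) = 142.62 m.
That is lower than the 143.3 m at P-3, so the point is downgradient.

downgradient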